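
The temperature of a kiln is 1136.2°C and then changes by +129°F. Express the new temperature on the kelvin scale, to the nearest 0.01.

1481.02 K

The 129°F change is an interval, so only the factor 5/9 applies: +129 × 5/9 = +71.6667°C.
Final Celsius temperature: 1136.2000 + 71.6667 = 1207.8667°C.
In kelvin: 1207.8667 + 273.15 = 1481.02 K.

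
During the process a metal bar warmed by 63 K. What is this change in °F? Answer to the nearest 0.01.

Only the scale ratio 1.8 matters for a change in temperature.
63 × 1.8 = 113.40.

113.40°F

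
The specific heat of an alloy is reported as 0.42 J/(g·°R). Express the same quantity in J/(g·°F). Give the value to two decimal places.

0.42 J/(g·°F)

Since only a temperature interval is involved, the additive offset between the scales drops out.
A change of 1°F is a change of 1°R, so per °F the value is 0.42 × 1 = 0.42.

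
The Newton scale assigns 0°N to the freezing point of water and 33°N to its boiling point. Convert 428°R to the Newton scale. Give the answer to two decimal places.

-11.67°N

First in Celsius: (428 - 491.67) × 5/9 = -35.3722°C.
Linearly onto the Newton scale: 0 + (-35.3722 / 100) × (33 - 0) = -11.67°N.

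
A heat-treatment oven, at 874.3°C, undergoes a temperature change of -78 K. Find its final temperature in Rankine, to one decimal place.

1925.0°R

The 78 K change is an interval; Kelvin and Celsius degrees are the same size, so ΔC = -78°C.
Final Celsius temperature: 874.3000 - 78.0000 = 796.3000°C.
In Rankine: 796.3000 × 1.8 + 491.67 = 1925.0°R.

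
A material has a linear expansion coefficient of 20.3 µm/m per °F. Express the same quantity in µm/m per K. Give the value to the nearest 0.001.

Since only a temperature interval is involved, the additive offset between the scales drops out.
A change of 1 K is a change of 1.8°F, so per K the value is 20.3 × 1.8 = 36.540.

36.540 µm/m per K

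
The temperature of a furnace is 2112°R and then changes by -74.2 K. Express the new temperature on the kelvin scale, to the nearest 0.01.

1099.13 K

Initial temperature in Celsius: (2112 - 491.67) × 5/9 = 900.1833°C.
The 74.2 K change is an interval; Kelvin and Celsius degrees are the same size, so ΔC = -74.2°C.
Final Celsius temperature: 900.1833 - 74.2000 = 825.9833°C.
In kelvin: 825.9833 + 273.15 = 1099.13 K.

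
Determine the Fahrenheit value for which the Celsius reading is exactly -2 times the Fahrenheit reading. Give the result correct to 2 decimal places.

Let F be the Fahrenheit reading. The Celsius reading is C = 5/9·F - 17.7778.
Require C = -2·F: 5/9·F - 17.7778 = -2·F.
(23/9)·F = 17.7778  ⇒  F = 6.96.

6.96°F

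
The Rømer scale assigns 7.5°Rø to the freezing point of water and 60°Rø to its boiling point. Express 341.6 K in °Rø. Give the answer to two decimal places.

43.44°Rø

First in Celsius: 341.6 - 273.15 = 68.4500°C.
Linearly onto the Rømer scale: 7.5 + (68.4500 / 100) × (60 - 7.5) = 43.44°Rø.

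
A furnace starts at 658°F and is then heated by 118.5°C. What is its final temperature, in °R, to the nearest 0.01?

Initial temperature in Celsius: (658 - 32) × 5/9 = 347.7778°C.
Final Celsius temperature: 347.7778 + 118.5000 = 466.2778°C.
In Rankine: 466.2778 × 1.8 + 491.67 = 1330.97°R.

1330.97°R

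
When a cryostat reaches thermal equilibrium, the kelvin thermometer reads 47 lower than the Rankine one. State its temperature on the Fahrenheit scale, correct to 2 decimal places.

-353.92°F

Let x be the Rankine reading; then the kelvin reading is 5/9·x.
(5/9·x) - x = -47  ⇒  (-4/9)·x = -47  ⇒  x = 105.7500°R.
In Celsius: (105.75 - 491.67) × 5/9 = -214.4000°C.
In Fahrenheit: -214.4000 × 1.8 + 32 = -353.92°F.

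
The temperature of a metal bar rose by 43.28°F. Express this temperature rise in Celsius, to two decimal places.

24.04°C

Only the scale ratio 5/9 matters for a change in temperature.
43.28 × 5/9 = 24.04.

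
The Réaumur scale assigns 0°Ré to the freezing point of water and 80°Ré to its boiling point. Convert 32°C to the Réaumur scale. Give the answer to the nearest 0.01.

25.60°Ré

Linearly onto the Réaumur scale: 0 + (32.0000 / 100) × (80 - 0) = 25.60°Ré.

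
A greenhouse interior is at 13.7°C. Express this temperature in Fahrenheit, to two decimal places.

56.66°F

In Fahrenheit: 13.7000 × 1.8 + 32 = 56.66°F.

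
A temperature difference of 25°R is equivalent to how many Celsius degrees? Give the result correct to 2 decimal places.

13.89°C

An interval of 1°R corresponds to 5/9°C.
25 × 5/9 = 13.89.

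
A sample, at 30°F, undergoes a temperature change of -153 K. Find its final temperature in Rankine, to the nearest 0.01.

214.27°R

Initial temperature in Celsius: (30 - 32) × 5/9 = -1.1111°C.
The 153 K change is an interval; Kelvin and Celsius degrees are the same size, so ΔC = -153°C.
Final Celsius temperature: -1.1111 - 153.0000 = -154.1111°C.
In Rankine: -154.1111 × 1.8 + 491.67 = 214.27°R.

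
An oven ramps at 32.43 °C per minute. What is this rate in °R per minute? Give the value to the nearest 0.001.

Since only a temperature interval is involved, the additive offset between the scales drops out.
A change of 1°C is a change of 1.8°R, so 32.43 × 1.8 = 58.374.

58.374 °R/minute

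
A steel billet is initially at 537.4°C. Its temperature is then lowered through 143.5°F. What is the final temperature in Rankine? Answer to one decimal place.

1315.5°R

The 143.5°F change is an interval, so only the factor 5/9 applies: -143.5 × 5/9 = -79.7222°C.
Final Celsius temperature: 537.4000 - 79.7222 = 457.6778°C.
In Rankine: 457.6778 × 1.8 + 491.67 = 1315.5°R.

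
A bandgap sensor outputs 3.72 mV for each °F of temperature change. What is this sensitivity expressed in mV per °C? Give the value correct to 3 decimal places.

The quantity depends on a temperature interval, so only the ratio of degree sizes applies; the offset between the scales is irrelevant.
A change of 1°C is a change of 1.8°F, so per °C the value is 3.72 × 1.8 = 6.696.

6.696 mV per °C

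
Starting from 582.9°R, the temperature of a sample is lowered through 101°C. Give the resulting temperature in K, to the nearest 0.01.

222.83 K

Initial temperature in Celsius: (582.9 - 491.67) × 5/9 = 50.6833°C.
Final Celsius temperature: 50.6833 - 101.0000 = -50.3167°C.
In kelvin: -50.3167 + 273.15 = 222.83 K.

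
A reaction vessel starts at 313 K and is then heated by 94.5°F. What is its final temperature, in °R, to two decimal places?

657.90°R

Initial temperature in Celsius: 313 - 273.15 = 39.8500°C.
The 94.5°F change is an interval, so only the factor 5/9 applies: +94.5 × 5/9 = +52.5000°C.
Final Celsius temperature: 39.8500 + 52.5000 = 92.3500°C.
In Rankine: 92.3500 × 1.8 + 491.67 = 657.90°R.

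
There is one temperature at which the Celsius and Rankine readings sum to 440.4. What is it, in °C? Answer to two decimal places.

-18.31°C

Let C be the Celsius reading. The Rankine reading is R = 1.8·C + 491.67.
Require C + R = 440.4: (2.8)·C + 491.67 = 440.4.
C = (440.4 - 491.67) / (2.8) = -18.31.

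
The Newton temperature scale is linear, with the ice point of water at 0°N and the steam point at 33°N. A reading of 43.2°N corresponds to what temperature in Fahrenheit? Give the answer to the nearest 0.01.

Linear interpolation between the fixed points: C = (43.2 - 0) × 100 / (33 - 0) = 130.9091°C.
Then 130.9091 × 1.8 + 32 = 267.64°F.

267.64°F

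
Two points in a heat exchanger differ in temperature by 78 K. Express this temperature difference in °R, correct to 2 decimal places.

For a temperature interval the offset drops out; only the factor 1.8 applies.
78 × 1.8 = 140.40.

140.40°R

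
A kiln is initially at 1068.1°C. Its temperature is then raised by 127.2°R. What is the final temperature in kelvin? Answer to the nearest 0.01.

The 127.2°R change is an interval, so only the factor 5/9 applies: +127.2 × 5/9 = +70.6667°C.
Final Celsius temperature: 1068.1000 + 70.6667 = 1138.7667°C.
In kelvin: 1138.7667 + 273.15 = 1411.92 K.

1411.92 K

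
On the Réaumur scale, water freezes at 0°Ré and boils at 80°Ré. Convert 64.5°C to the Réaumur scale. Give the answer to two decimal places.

51.60°Ré

Linearly onto the Réaumur scale: 0 + (64.5000 / 100) × (80 - 0) = 51.60°Ré.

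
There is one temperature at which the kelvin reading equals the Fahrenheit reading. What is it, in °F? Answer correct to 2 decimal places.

Let F be the Fahrenheit reading. The kelvin reading is K = 5/9·F + 255.372.
Set K = F: 5/9·F + 255.372 = F.
(-4/9)·F = -255.372  ⇒  F = 574.59.

574.59°F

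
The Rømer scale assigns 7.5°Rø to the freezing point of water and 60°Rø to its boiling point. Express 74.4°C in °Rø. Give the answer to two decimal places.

Linearly onto the Rømer scale: 7.5 + (74.4000 / 100) × (60 - 7.5) = 46.56°Rø.

46.56°Rø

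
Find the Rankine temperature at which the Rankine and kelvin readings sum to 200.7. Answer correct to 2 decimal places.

Let R be the Rankine reading. The kelvin reading is K = 5/9·R.
Require R + K = 200.7: (14/9)·R = 200.7.
R = (200.7) / (14/9) = 129.02.

129.02°R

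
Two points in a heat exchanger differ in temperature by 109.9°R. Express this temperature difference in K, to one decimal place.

For a temperature interval the offset drops out; only the factor 5/9 applies.
109.9 × 5/9 = 61.1.

61.1 K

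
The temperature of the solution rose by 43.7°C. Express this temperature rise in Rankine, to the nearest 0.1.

78.7°R

For a temperature interval the offset drops out; only the factor 1.8 applies.
43.7 × 1.8 = 78.7.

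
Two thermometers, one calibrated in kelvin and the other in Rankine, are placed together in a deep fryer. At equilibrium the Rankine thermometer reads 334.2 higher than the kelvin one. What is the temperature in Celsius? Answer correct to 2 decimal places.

144.60°C

Let x be the kelvin reading; then the Rankine reading is 1.8·x.
(1.8·x) - x = 334.2  ⇒  (0.8)·x = 334.2  ⇒  x = 417.7500 K.
In Celsius: 417.75 - 273.15 = 144.60°C.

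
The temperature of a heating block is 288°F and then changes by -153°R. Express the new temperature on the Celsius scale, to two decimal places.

57.22°C

Initial temperature in Celsius: (288 - 32) × 5/9 = 142.2222°C.
The 153°R change is an interval, so only the factor 5/9 applies: -153 × 5/9 = -85.0000°C.
Final Celsius temperature: 142.2222 - 85.0000 = 57.2222°C.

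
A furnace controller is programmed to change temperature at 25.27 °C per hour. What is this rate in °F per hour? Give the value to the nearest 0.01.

45.49 °F/hour

The quantity depends on a temperature interval, so only the ratio of degree sizes applies; the offset between the scales is irrelevant.
A change of 1°C is a change of 1.8°F, so 25.27 × 1.8 = 45.49.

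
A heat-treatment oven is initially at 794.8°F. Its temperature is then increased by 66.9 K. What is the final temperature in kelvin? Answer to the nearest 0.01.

763.83 K

Initial temperature in Celsius: (794.8 - 32) × 5/9 = 423.7778°C.
The 66.9 K change is an interval; Kelvin and Celsius degrees are the same size, so ΔC = +66.9°C.
Final Celsius temperature: 423.7778 + 66.9000 = 490.6778°C.
In kelvin: 490.6778 + 273.15 = 763.83 K.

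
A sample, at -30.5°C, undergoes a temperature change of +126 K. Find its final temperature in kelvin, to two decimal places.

368.65 K

The 126 K change is an interval; Kelvin and Celsius degrees are the same size, so ΔC = +126°C.
Final Celsius temperature: -30.5000 + 126.0000 = 95.5000°C.
In kelvin: 95.5000 + 273.15 = 368.65 K.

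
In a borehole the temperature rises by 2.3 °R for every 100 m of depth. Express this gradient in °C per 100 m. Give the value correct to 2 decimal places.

1.28 °C/100 m

Since only a temperature interval is involved, the additive offset between the scales drops out.
A change of 1°R is a change of 5/9°C, so 2.3 × 5/9 = 1.28.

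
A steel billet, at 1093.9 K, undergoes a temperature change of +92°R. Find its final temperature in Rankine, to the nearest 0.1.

2061.0°R

Initial temperature in Celsius: 1093.9 - 273.15 = 820.7500°C.
The 92°R change is an interval, so only the factor 5/9 applies: +92 × 5/9 = +51.1111°C.
Final Celsius temperature: 820.7500 + 51.1111 = 871.8611°C.
In Rankine: 871.8611 × 1.8 + 491.67 = 2061.0°R.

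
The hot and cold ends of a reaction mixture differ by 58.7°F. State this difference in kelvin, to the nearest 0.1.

Only the scale ratio 5/9 matters for a change in temperature.
58.7 × 5/9 = 32.6.

32.6 K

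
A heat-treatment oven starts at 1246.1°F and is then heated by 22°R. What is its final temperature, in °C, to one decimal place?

Initial temperature in Celsius: (1246.1 - 32) × 5/9 = 674.5000°C.
The 22°R change is an interval, so only the factor 5/9 applies: +22 × 5/9 = +12.2222°C.
Final Celsius temperature: 674.5000 + 12.2222 = 686.7222°C.

686.7°C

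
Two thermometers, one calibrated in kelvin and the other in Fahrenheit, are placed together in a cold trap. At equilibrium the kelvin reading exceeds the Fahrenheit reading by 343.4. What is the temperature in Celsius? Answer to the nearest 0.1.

-127.8°C

Let x be the kelvin reading; then the Fahrenheit reading is 1.8·x - 459.67.
(1.8·x - 459.67) - x = -343.4  ⇒  (0.8)·x = 116.27  ⇒  x = 145.3375 K.
In Celsius: 145.3375 - 273.15 = -127.8°C.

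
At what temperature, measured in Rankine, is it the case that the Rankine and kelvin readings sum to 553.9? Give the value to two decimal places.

356.08°R

Let R be the Rankine reading. The kelvin reading is K = 5/9·R.
Require R + K = 553.9: (14/9)·R = 553.9.
R = (553.9) / (14/9) = 356.08.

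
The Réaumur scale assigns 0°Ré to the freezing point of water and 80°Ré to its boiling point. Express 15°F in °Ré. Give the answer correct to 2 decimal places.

First in Celsius: (15 - 32) × 5/9 = -9.4444°C.
Linearly onto the Réaumur scale: 0 + (-9.4444 / 100) × (80 - 0) = -7.56°Ré.

-7.56°Ré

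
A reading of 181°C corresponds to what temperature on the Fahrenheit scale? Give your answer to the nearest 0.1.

In Fahrenheit: 181.0000 × 1.8 + 32 = 357.8°F.

357.8°F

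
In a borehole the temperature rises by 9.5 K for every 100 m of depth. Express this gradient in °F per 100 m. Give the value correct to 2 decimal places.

17.10 °F/100 m

The quantity depends on a temperature interval, so only the ratio of degree sizes applies; the offset between the scales is irrelevant.
A change of 1 K is a change of 1.8°F, so 9.5 × 1.8 = 17.10.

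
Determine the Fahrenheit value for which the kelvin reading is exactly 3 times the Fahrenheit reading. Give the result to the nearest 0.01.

Let F be the Fahrenheit reading. The kelvin reading is K = 5/9·F + 255.372.
Require K = 3·F: 5/9·F + 255.372 = 3·F.
(-22/9)·F = -255.372  ⇒  F = 104.47.

104.47°F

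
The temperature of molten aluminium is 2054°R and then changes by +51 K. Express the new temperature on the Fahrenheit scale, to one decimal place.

Initial temperature in Celsius: (2054 - 491.67) × 5/9 = 867.9611°C.
The 51 K change is an interval; Kelvin and Celsius degrees are the same size, so ΔC = +51°C.
Final Celsius temperature: 867.9611 + 51.0000 = 918.9611°C.
In Fahrenheit: 918.9611 × 1.8 + 32 = 1686.1°F.

1686.1°F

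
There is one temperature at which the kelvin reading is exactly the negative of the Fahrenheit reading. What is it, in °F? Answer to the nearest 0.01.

Let F be the Fahrenheit reading. The kelvin reading is K = 5/9·F + 255.372.
Require K = -1·F: 5/9·F + 255.372 = -1·F.
(14/9)·F = -255.372  ⇒  F = -164.17.

-164.17°F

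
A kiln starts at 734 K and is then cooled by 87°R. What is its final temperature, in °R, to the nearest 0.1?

1234.2°R

Initial temperature in Celsius: 734 - 273.15 = 460.8500°C.
The 87°R change is an interval, so only the factor 5/9 applies: -87 × 5/9 = -48.3333°C.
Final Celsius temperature: 460.8500 - 48.3333 = 412.5167°C.
In Rankine: 412.5167 × 1.8 + 491.67 = 1234.2°R.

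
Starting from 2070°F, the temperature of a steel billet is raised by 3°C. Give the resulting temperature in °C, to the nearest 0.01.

Initial temperature in Celsius: (2070 - 32) × 5/9 = 1132.2222°C.
Final Celsius temperature: 1132.2222 + 3.0000 = 1135.2222°C.

1135.22°C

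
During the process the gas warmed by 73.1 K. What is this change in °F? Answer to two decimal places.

131.58°F

Only the scale ratio 1.8 matters for a change in temperature.
73.1 × 1.8 = 131.58.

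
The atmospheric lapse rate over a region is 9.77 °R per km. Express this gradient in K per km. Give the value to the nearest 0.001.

Since only a temperature interval is involved, the additive offset between the scales drops out.
A change of 1°R is a change of 5/9 K, so 9.77 × 5/9 = 5.428.

5.428 K/km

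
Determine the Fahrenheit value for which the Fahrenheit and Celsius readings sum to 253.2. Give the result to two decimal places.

174.20°F

Let F be the Fahrenheit reading. The Celsius reading is C = 5/9·F - 17.7778.
Require F + C = 253.2: (14/9)·F - 17.7778 = 253.2.
F = (253.2 + 17.7778) / (14/9) = 174.20.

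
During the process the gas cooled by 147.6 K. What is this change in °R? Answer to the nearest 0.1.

265.7°R

An interval of 1 K corresponds to 1.8°R.
147.6 × 1.8 = 265.7.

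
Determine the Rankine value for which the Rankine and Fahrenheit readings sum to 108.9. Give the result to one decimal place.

Let R be the Rankine reading. The Fahrenheit reading is F = 1·R - 459.67.
Require R + F = 108.9: (2)·R - 459.67 = 108.9.
R = (108.9 + 459.67) / (2) = 284.3.

284.3°R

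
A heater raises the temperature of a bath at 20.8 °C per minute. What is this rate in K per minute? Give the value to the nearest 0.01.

20.80 K/minute

Since only a temperature interval is involved, the additive offset between the scales drops out.
A change of 1°C is a change of 1 K, so 20.8 × 1 = 20.80.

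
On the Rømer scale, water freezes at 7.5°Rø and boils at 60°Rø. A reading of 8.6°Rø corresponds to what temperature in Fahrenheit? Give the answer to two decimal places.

Linear interpolation between the fixed points: C = (8.6 - 7.5) × 100 / (60 - 7.5) = 2.0952°C.
Then 2.0952 × 1.8 + 32 = 35.77°F.

35.77°F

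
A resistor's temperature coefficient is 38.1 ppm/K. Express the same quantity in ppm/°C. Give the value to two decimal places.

38.10 ppm/°C

Since only a temperature interval is involved, the additive offset between the scales drops out.
A change of 1°C is a change of 1 K, so per °C the value is 38.1 × 1 = 38.10.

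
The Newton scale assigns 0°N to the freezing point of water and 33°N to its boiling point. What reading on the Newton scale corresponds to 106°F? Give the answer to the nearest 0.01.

13.57°N

First in Celsius: (106 - 32) × 5/9 = 41.1111°C.
Linearly onto the Newton scale: 0 + (41.1111 / 100) × (33 - 0) = 13.57°N.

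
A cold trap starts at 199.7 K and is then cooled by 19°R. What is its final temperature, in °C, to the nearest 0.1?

-84.0°C

Initial temperature in Celsius: 199.7 - 273.15 = -73.4500°C.
The 19°R change is an interval, so only the factor 5/9 applies: -19 × 5/9 = -10.5556°C.
Final Celsius temperature: -73.4500 - 10.5556 = -84.0056°C.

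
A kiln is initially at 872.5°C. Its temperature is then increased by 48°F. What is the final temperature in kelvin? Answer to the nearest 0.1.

The 48°F change is an interval, so only the factor 5/9 applies: +48 × 5/9 = +26.6667°C.
Final Celsius temperature: 872.5000 + 26.6667 = 899.1667°C.
In kelvin: 899.1667 + 273.15 = 1172.3 K.

1172.3 K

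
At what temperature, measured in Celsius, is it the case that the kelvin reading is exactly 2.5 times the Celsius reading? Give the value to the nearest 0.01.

182.10°C

Let C be the Celsius reading. The kelvin reading is K = 1·C + 273.15.
Require K = 2.5·C: 1·C + 273.15 = 2.5·C.
(-1.5)·C = -273.15  ⇒  C = 182.10.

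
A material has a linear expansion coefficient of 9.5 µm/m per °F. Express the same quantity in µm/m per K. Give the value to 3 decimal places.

The quantity depends on a temperature interval, so only the ratio of degree sizes applies; the offset between the scales is irrelevant.
A change of 1 K is a change of 1.8°F, so per K the value is 9.5 × 1.8 = 17.100.

17.100 µm/m per K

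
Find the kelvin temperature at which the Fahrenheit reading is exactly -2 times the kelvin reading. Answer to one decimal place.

Let K be the kelvin reading. The Fahrenheit reading is F = 1.8·K - 459.67.
Require F = -2·K: 1.8·K - 459.67 = -2·K.
(3.8)·K = 459.67  ⇒  K = 121.0.

121.0 K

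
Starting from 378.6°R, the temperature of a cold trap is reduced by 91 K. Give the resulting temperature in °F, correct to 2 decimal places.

Initial temperature in Celsius: (378.6 - 491.67) × 5/9 = -62.8167°C.
The 91 K change is an interval; Kelvin and Celsius degrees are the same size, so ΔC = -91°C.
Final Celsius temperature: -62.8167 - 91.0000 = -153.8167°C.
In Fahrenheit: -153.8167 × 1.8 + 32 = -244.87°F.

-244.87°F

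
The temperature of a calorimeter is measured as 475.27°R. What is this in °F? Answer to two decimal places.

In Celsius: (475.27 - 491.67) × 5/9 = -9.1111°C.
In Fahrenheit: -9.1111 × 1.8 + 32 = 15.60°F.

15.60°F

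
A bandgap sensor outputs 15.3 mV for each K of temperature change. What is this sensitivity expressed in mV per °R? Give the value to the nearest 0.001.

Since only a temperature interval is involved, the additive offset between the scales drops out.
A change of 1°R is a change of 5/9 K, so per °R the value is 15.3 × 5/9 = 8.500.

8.500 mV per °R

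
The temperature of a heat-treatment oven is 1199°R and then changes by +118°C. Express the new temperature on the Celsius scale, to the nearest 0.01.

Initial temperature in Celsius: (1199 - 491.67) × 5/9 = 392.9611°C.
Final Celsius temperature: 392.9611 + 118.0000 = 510.9611°C.

510.96°C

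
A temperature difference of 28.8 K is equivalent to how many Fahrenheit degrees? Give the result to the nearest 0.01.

An interval of 1 K corresponds to 1.8°F.
28.8 × 1.8 = 51.84.

51.84°F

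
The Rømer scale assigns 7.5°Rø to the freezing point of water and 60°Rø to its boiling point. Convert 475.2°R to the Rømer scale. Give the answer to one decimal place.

First in Celsius: (475.2 - 491.67) × 5/9 = -9.1500°C.
Linearly onto the Rømer scale: 7.5 + (-9.1500 / 100) × (60 - 7.5) = 2.7°Rø.

2.7°Rø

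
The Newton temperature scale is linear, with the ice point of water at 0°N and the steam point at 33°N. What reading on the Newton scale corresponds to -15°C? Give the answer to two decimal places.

-4.95°N

Linearly onto the Newton scale: 0 + (-15.0000 / 100) × (33 - 0) = -4.95°N.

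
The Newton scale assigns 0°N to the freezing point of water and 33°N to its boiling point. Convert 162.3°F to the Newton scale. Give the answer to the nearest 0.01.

23.89°N

First in Celsius: (162.3 - 32) × 5/9 = 72.3889°C.
Linearly onto the Newton scale: 0 + (72.3889 / 100) × (33 - 0) = 23.89°N.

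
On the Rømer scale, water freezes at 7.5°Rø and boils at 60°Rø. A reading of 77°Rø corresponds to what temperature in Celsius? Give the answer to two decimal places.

132.38°C

Linear interpolation between the fixed points: C = (77 - 7.5) × 100 / (60 - 7.5) = 132.3810°C.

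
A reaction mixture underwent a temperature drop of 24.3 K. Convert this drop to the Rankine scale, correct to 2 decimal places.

43.74°R

An interval of 1 K corresponds to 1.8°R.
24.3 × 1.8 = 43.74.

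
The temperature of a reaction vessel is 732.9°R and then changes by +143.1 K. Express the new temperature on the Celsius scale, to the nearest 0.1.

277.1°C

Initial temperature in Celsius: (732.9 - 491.67) × 5/9 = 134.0167°C.
The 143.1 K change is an interval; Kelvin and Celsius degrees are the same size, so ΔC = +143.1°C.
Final Celsius temperature: 134.0167 + 143.1000 = 277.1167°C.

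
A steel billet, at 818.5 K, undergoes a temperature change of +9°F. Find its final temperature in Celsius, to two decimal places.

Initial temperature in Celsius: 818.5 - 273.15 = 545.3500°C.
The 9°F change is an interval, so only the factor 5/9 applies: +9 × 5/9 = +5.0000°C.
Final Celsius temperature: 545.3500 + 5.0000 = 550.3500°C.

550.35°C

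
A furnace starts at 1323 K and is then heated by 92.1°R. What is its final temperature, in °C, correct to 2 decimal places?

Initial temperature in Celsius: 1323 - 273.15 = 1049.8500°C.
The 92.1°R change is an interval, so only the factor 5/9 applies: +92.1 × 5/9 = +51.1667°C.
Final Celsius temperature: 1049.8500 + 51.1667 = 1101.0167°C.

1101.02°C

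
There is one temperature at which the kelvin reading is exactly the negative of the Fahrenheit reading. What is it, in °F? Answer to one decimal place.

-164.2°F

Let F be the Fahrenheit reading. The kelvin reading is K = 5/9·F + 255.372.
Require K = -1·F: 5/9·F + 255.372 = -1·F.
(14/9)·F = -255.372  ⇒  F = -164.2.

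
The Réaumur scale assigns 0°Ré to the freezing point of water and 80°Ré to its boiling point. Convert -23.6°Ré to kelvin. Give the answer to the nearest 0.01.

Linear interpolation between the fixed points: C = (-23.6 - 0) × 100 / (80 - 0) = -29.5000°C.
Then -29.5000 + 273.15 = 243.65 K.

243.65 K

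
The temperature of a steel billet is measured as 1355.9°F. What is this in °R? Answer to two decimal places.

In Celsius: (1355.9 - 32) × 5/9 = 735.5000°C.
In Rankine: 735.5000 × 1.8 + 491.67 = 1815.57°R.

1815.57°R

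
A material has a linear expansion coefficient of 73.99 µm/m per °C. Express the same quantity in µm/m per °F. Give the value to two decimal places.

The quantity depends on a temperature interval, so only the ratio of degree sizes applies; the offset between the scales is irrelevant.
A change of 1°F is a change of 5/9°C, so per °F the value is 73.99 × 5/9 = 41.11.

41.11 µm/m per °F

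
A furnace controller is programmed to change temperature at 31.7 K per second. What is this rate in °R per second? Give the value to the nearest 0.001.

57.060 °R/second

Since only a temperature interval is involved, the additive offset between the scales drops out.
A change of 1 K is a change of 1.8°R, so 31.7 × 1.8 = 57.060.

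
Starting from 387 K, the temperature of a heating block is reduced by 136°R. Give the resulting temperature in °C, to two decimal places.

38.29°C

Initial temperature in Celsius: 387 - 273.15 = 113.8500°C.
The 136°R change is an interval, so only the factor 5/9 applies: -136 × 5/9 = -75.5556°C.
Final Celsius temperature: 113.8500 - 75.5556 = 38.2944°C.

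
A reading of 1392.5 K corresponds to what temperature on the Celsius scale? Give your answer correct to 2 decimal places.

1119.35°C

In Celsius: 1392.5 - 273.15 = 1119.3500°C.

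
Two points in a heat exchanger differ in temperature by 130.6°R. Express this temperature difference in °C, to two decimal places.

72.56°C

For a temperature interval the offset drops out; only the factor 5/9 applies.
130.6 × 5/9 = 72.56.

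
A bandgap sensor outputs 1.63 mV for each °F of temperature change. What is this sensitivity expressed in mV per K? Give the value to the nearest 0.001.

The quantity depends on a temperature interval, so only the ratio of degree sizes applies; the offset between the scales is irrelevant.
A change of 1 K is a change of 1.8°F, so per K the value is 1.63 × 1.8 = 2.934.

2.934 mV per K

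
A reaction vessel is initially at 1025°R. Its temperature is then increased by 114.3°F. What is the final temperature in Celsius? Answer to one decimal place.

359.8°C

Initial temperature in Celsius: (1025 - 491.67) × 5/9 = 296.2944°C.
The 114.3°F change is an interval, so only the factor 5/9 applies: +114.3 × 5/9 = +63.5000°C.
Final Celsius temperature: 296.2944 + 63.5000 = 359.7944°C.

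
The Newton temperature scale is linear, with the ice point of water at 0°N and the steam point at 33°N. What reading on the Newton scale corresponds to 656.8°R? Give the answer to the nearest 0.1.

30.3°N

First in Celsius: (656.8 - 491.67) × 5/9 = 91.7389°C.
Linearly onto the Newton scale: 0 + (91.7389 / 100) × (33 - 0) = 30.3°N.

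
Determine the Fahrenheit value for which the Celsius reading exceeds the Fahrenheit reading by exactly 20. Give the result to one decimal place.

Let F be the Fahrenheit reading. The Celsius reading is C = 5/9·F - 17.7778.
Require C - F = 20: (-4/9)·F - 17.7778 = 20.
F = (20 + 17.7778) / (-4/9) = -85.0.

-85.0°F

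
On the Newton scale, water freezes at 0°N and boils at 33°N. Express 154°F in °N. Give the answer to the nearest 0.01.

First in Celsius: (154 - 32) × 5/9 = 67.7778°C.
Linearly onto the Newton scale: 0 + (67.7778 / 100) × (33 - 0) = 22.37°N.

22.37°N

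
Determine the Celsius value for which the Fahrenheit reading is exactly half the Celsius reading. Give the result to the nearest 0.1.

-24.6°C

Let C be the Celsius reading. The Fahrenheit reading is F = 1.8·C + 32.
Require F = 0.5·C: 1.8·C + 32 = 0.5·C.
(1.3)·C = -32  ⇒  C = -24.6.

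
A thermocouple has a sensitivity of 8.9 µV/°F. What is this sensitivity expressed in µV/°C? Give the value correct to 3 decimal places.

The quantity depends on a temperature interval, so only the ratio of degree sizes applies; the offset between the scales is irrelevant.
A change of 1°C is a change of 1.8°F, so per °C the value is 8.9 × 1.8 = 16.020.

16.020 µV/°C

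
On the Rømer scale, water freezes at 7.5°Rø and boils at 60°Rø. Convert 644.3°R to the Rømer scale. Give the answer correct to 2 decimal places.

First in Celsius: (644.3 - 491.67) × 5/9 = 84.7944°C.
Linearly onto the Rømer scale: 7.5 + (84.7944 / 100) × (60 - 7.5) = 52.02°Rø.

52.02°Rø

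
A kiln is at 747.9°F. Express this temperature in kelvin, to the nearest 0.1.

670.9 K

In Celsius: (747.9 - 32) × 5/9 = 397.7222°C.
In kelvin: 397.7222 + 273.15 = 670.9 K.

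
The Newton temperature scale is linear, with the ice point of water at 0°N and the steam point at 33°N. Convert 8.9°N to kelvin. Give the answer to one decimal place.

300.1 K

Linear interpolation between the fixed points: C = (8.9 - 0) × 100 / (33 - 0) = 26.9697°C.
Then 26.9697 + 273.15 = 300.1 K.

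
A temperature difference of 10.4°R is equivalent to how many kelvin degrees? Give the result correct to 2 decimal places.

5.78 K

Only the scale ratio 5/9 matters for a change in temperature.
10.4 × 5/9 = 5.78.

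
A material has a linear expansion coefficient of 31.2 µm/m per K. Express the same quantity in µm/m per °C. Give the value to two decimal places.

The quantity depends on a temperature interval, so only the ratio of degree sizes applies; the offset between the scales is irrelevant.
A change of 1°C is a change of 1 K, so per °C the value is 31.2 × 1 = 31.20.

31.20 µm/m per °C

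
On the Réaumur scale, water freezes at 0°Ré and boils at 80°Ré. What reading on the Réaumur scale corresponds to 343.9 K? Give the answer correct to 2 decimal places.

First in Celsius: 343.9 - 273.15 = 70.7500°C.
Linearly onto the Réaumur scale: 0 + (70.7500 / 100) × (80 - 0) = 56.60°Ré.

56.60°Ré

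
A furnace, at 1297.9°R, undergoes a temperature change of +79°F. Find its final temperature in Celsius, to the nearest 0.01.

491.79°C

Initial temperature in Celsius: (1297.9 - 491.67) × 5/9 = 447.9056°C.
The 79°F change is an interval, so only the factor 5/9 applies: +79 × 5/9 = +43.8889°C.
Final Celsius temperature: 447.9056 + 43.8889 = 491.7944°C.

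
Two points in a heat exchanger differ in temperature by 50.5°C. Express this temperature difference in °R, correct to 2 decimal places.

90.90°R

An interval of 1°C corresponds to 1.8°R.
50.5 × 1.8 = 90.90.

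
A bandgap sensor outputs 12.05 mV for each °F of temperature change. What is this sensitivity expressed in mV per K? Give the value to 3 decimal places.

21.690 mV per K

Since only a temperature interval is involved, the additive offset between the scales drops out.
A change of 1 K is a change of 1.8°F, so per K the value is 12.05 × 1.8 = 21.690.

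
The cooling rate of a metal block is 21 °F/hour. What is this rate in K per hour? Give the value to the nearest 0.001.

11.667 K/hour

Since only a temperature interval is involved, the additive offset between the scales drops out.
A change of 1°F is a change of 5/9 K, so 21 × 5/9 = 11.667.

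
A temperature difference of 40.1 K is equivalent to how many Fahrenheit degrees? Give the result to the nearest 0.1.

For a temperature interval the offset drops out; only the factor 1.8 applies.
40.1 × 1.8 = 72.2.

72.2°F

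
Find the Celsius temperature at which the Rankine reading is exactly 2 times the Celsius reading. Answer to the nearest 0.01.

Let C be the Celsius reading. The Rankine reading is R = 1.8·C + 491.67.
Require R = 2·C: 1.8·C + 491.67 = 2·C.
(-0.2)·C = -491.67  ⇒  C = 2458.35.

2458.35°C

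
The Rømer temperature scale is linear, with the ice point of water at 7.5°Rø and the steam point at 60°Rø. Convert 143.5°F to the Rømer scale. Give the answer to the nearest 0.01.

First in Celsius: (143.5 - 32) × 5/9 = 61.9444°C.
Linearly onto the Rømer scale: 7.5 + (61.9444 / 100) × (60 - 7.5) = 40.02°Rø.

40.02°Rø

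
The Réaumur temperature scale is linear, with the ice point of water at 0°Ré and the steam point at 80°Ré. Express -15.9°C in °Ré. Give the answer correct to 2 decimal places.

-12.72°Ré

Linearly onto the Réaumur scale: 0 + (-15.9000 / 100) × (80 - 0) = -12.72°Ré.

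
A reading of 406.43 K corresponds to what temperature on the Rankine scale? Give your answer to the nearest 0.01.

731.57°R

In Celsius: 406.43 - 273.15 = 133.2800°C.
In Rankine: 133.2800 × 1.8 + 491.67 = 731.57°R.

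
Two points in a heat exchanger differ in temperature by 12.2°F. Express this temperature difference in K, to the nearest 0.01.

For a temperature interval the offset drops out; only the factor 5/9 applies.
12.2 × 5/9 = 6.78.

6.78 K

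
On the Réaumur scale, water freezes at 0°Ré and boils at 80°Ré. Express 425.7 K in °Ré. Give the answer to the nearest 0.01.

122.04°Ré

First in Celsius: 425.7 - 273.15 = 152.5500°C.
Linearly onto the Réaumur scale: 0 + (152.5500 / 100) × (80 - 0) = 122.04°Ré.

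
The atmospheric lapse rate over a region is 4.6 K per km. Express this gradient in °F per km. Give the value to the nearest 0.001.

8.280 °F/km

The quantity depends on a temperature interval, so only the ratio of degree sizes applies; the offset between the scales is irrelevant.
A change of 1 K is a change of 1.8°F, so 4.6 × 1.8 = 8.280.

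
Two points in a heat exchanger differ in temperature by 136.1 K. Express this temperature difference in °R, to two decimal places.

244.98°R

Only the scale ratio 1.8 matters for a change in temperature.
136.1 × 1.8 = 244.98.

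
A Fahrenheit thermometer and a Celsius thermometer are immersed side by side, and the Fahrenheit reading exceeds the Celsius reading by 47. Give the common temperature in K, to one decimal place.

Let x be the Fahrenheit reading; then the Celsius reading is 5/9·x - 17.7778.
(5/9·x - 17.7778) - x = -47  ⇒  (-4/9)·x = -29.2222  ⇒  x = 65.7500°F.
In Celsius: (65.75 - 32) × 5/9 = 18.7500°C.
In kelvin: 18.7500 + 273.15 = 291.9 K.

291.9 K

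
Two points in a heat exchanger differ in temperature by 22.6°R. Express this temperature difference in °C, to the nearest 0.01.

An interval of 1°R corresponds to 5/9°C.
22.6 × 5/9 = 12.56.

12.56°C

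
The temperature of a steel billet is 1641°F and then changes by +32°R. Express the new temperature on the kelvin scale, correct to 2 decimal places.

Initial temperature in Celsius: (1641 - 32) × 5/9 = 893.8889°C.
The 32°R change is an interval, so only the factor 5/9 applies: +32 × 5/9 = +17.7778°C.
Final Celsius temperature: 893.8889 + 17.7778 = 911.6667°C.
In kelvin: 911.6667 + 273.15 = 1184.82 K.

1184.82 K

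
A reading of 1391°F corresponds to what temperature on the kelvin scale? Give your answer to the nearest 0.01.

In Celsius: (1391 - 32) × 5/9 = 755.0000°C.
In kelvin: 755.0000 + 273.15 = 1028.15 K.

1028.15 K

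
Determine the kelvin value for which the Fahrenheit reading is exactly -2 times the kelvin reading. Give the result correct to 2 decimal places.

Let K be the kelvin reading. The Fahrenheit reading is F = 1.8·K - 459.67.
Require F = -2·K: 1.8·K - 459.67 = -2·K.
(3.8)·K = 459.67  ⇒  K = 120.97.

120.97 K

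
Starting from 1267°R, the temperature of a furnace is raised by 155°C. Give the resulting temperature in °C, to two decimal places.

585.74°C

Initial temperature in Celsius: (1267 - 491.67) × 5/9 = 430.7389°C.
Final Celsius temperature: 430.7389 + 155.0000 = 585.7389°C.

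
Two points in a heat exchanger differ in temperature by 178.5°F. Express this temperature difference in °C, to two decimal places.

Only the scale ratio 5/9 matters for a change in temperature.
178.5 × 5/9 = 99.17.

99.17°C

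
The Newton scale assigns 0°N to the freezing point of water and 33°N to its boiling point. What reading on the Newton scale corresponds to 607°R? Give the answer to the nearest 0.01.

First in Celsius: (607 - 491.67) × 5/9 = 64.0722°C.
Linearly onto the Newton scale: 0 + (64.0722 / 100) × (33 - 0) = 21.14°N.

21.14°N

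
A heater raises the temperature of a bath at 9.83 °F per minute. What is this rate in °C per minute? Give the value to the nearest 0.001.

The quantity depends on a temperature interval, so only the ratio of degree sizes applies; the offset between the scales is irrelevant.
A change of 1°F is a change of 5/9°C, so 9.83 × 5/9 = 5.461.

5.461 °C/minute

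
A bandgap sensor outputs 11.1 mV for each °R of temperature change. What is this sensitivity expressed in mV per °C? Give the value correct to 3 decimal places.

The quantity depends on a temperature interval, so only the ratio of degree sizes applies; the offset between the scales is irrelevant.
A change of 1°C is a change of 1.8°R, so per °C the value is 11.1 × 1.8 = 19.980.

19.980 mV per °C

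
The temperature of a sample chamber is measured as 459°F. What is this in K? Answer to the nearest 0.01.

510.37 K

In Celsius: (459 - 32) × 5/9 = 237.2222°C.
In kelvin: 237.2222 + 273.15 = 510.37 K.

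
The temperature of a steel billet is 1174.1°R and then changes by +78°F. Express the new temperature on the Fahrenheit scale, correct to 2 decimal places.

Initial temperature in Celsius: (1174.1 - 491.67) × 5/9 = 379.1278°C.
The 78°F change is an interval, so only the factor 5/9 applies: +78 × 5/9 = +43.3333°C.
Final Celsius temperature: 379.1278 + 43.3333 = 422.4611°C.
In Fahrenheit: 422.4611 × 1.8 + 32 = 792.43°F.

792.43°F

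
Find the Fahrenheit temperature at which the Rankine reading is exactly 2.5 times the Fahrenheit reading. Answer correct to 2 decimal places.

306.45°F

Let F be the Fahrenheit reading. The Rankine reading is R = 1·F + 459.67.
Require R = 2.5·F: 1·F + 459.67 = 2.5·F.
(-1.5)·F = -459.67  ⇒  F = 306.45.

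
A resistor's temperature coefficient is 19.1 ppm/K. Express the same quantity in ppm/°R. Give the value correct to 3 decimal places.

The quantity depends on a temperature interval, so only the ratio of degree sizes applies; the offset between the scales is irrelevant.
A change of 1°R is a change of 5/9 K, so per °R the value is 19.1 × 5/9 = 10.611.

10.611 ppm/°R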